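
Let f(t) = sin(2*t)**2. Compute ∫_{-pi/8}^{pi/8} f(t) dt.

Use the identity sin^2(2*t) = (1 - cos(4*t))/2.
An antiderivative is F(t) = t/2 - sin(4*t)/8.
Then F(pi/8) - F(-pi/8) = (-1/8 + pi/16) - (1/8 - pi/16) = -1/4 + pi/8.

-1/4 + pi/8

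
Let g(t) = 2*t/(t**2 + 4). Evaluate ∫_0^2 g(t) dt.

Let u = t**2 + 4, so du = 2*t dt. When t = 0, u = 4; when t = 2, u = 8.
The integral becomes ∫ 1/u du from 4 to 8, with antiderivative log(u).
Back in t: F(t) = log(t**2 + 4).
Then F(2) - F(0) = (log(8)) - (log(4)) = log(2).

log(2)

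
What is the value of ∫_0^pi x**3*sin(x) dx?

pi*(-6 + pi**2)

Integrate by parts 3 times (u = x^3, dv = sin(x) dx).
An antiderivative is F(x) = -x**3*cos(x) + 3*x**2*sin(x) + 6*x*cos(x) - 6*sin(x).
Then F(pi) - F(0) = (pi*(-6 + pi**2)) - (0) = pi*(-6 + pi**2).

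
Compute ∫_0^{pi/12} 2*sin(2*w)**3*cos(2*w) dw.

1/64

Let u = sin(2*w), so du = 2*cos(2*w) dw. When w = 0, u = 0; when w = pi/12, u = 1/2.
The integral becomes ∫ u**3 du from 0 to 1/2, with antiderivative u**4/4.
Back in w: F(w) = sin(2*w)**4/4.
Then F(pi/12) - F(0) = (1/64) - (0) = 1/64.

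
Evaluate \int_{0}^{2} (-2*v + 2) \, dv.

0

By the power rule, an antiderivative is F(v) = -v**2 + 2*v.
Then F(2) - F(0) = (0) - (0) = 0.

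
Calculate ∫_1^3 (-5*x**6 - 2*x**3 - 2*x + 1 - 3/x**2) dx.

By the power rule, an antiderivative is F(x) = -5*x**7/7 - x**4/2 - x**2 + x + 3/x.
Then F(3) - F(1) = (-22507/14) - (25/14) = -11266/7.

-11266/7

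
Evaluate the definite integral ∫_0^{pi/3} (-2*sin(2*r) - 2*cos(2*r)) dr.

-3/2 - sqrt(3)/2

An antiderivative is F(r) = -sin(2*r) + cos(2*r).
Then F(pi/3) - F(0) = (-sqrt(3)/2 - 1/2) - (1) = -3/2 - sqrt(3)/2.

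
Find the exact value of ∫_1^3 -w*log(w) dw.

Integrate by parts once (u = ln w, dv = -w dw).
An antiderivative is F(w) = -w**2*(2*log(w) - 1)/4.
Then F(3) - F(1) = (9/4 - 9*log(3)/2) - (1/4) = 2 - 9*log(3)/2.

2 - 9*log(3)/2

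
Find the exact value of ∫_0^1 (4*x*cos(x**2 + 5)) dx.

2*sin(6) - 2*sin(5)

Let u = x**2 + 5, so du = 2*x dx. When x = 0, u = 5; when x = 1, u = 6.
The integral becomes 2·∫ cos(u) du from 5 to 6, with antiderivative 2*sin(u).
Back in x: F(x) = 2*sin(x**2 + 5).
Then F(1) - F(0) = (2*sin(6)) - (2*sin(5)) = 2*sin(6) - 2*sin(5).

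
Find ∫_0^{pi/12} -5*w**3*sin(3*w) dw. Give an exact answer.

5*sqrt(2)*(-96*pi - 12*pi**2 + pi**3 + 384)/10368

Integrate by parts 3 times (u = w^3, dv = -5*sin(3*w) dw).
An antiderivative is F(w) = 5*w**3*cos(3*w)/3 - 5*w**2*sin(3*w)/3 - 10*w*cos(3*w)/9 + 10*sin(3*w)/27.
Then F(pi/12) - F(0) = (5*sqrt(2)*(-96*pi - 12*pi**2 + pi**3 + 384)/10368) - (0) = 5*sqrt(2)*(-96*pi - 12*pi**2 + pi**3 + 384)/10368.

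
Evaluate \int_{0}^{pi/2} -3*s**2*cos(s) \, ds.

Integrate by parts twice (u = s^2, dv = -3*cos(s) ds).
An antiderivative is F(s) = -3*s**2*sin(s) - 6*s*cos(s) + 6*sin(s).
Then F(pi/2) - F(0) = (6 - 3*pi**2/4) - (0) = 6 - 3*pi**2/4.

6 - 3*pi**2/4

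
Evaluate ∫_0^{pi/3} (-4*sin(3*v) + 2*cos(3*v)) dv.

An antiderivative is F(v) = 2*sin(3*v)/3 + 4*cos(3*v)/3.
Then F(pi/3) - F(0) = (-4/3) - (4/3) = -8/3.

-8/3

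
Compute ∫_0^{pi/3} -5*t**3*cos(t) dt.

Integrate by parts 3 times (u = t^3, dv = -5*cos(t) dt).
An antiderivative is F(t) = -5*t**3*sin(t) - 15*t**2*cos(t) + 30*t*sin(t) + 30*cos(t).
Then F(pi/3) - F(0) = (-5*pi**2/6 - 5*sqrt(3)*pi**3/54 + 15 + 5*sqrt(3)*pi) - (30) = -15 - 5*pi**2/6 - 5*sqrt(3)*pi**3/54 + 5*sqrt(3)*pi.

-15 - 5*pi**2/6 - 5*sqrt(3)*pi**3/54 + 5*sqrt(3)*pi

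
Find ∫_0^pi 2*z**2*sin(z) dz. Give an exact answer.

-8 + 2*pi**2

Integrate by parts twice (u = z^2, dv = 2*sin(z) dz).
An antiderivative is F(z) = -2*z**2*cos(z) + 4*z*sin(z) + 4*cos(z).
Then F(pi) - F(0) = (-4 + 2*pi**2) - (4) = -8 + 2*pi**2.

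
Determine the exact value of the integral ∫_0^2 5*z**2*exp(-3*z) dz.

Integrate by parts twice (u = z^2, dv = 5*exp(-3*z) dz).
An antiderivative is F(z) = (-45*z**2 - 30*z - 10)*exp(-3*z)/27.
Then F(2) - F(0) = (-250*exp(-6)/27) - (-10/27) = 10/27 - 250*exp(-6)/27.

10/27 - 250*exp(-6)/27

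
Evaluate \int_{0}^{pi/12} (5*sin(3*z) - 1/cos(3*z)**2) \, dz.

4/3 - 5*sqrt(2)/6

An antiderivative is F(z) = -5*cos(3*z)/3 - tan(3*z)/3.
Then F(pi/12) - F(0) = (-5*sqrt(2)/6 - 1/3) - (-5/3) = 4/3 - 5*sqrt(2)/6.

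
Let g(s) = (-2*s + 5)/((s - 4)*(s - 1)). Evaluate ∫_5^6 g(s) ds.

Factor the denominator: s**2 - 5*s + 4 = (s - 1)(s - 4).
Partial fractions: (-2*s + 5)/((s - 4)*(s - 1)) = -1/(s - 1) - 1/(s - 4).
An antiderivative is F(s) = -log(s - 4) - log(s - 1).
Then F(6) - F(5) = (-log(10)) - (-log(4)) = log(2/5).

log(2/5)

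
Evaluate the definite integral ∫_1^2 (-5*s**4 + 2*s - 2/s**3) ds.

-115/4

By the power rule, an antiderivative is F(s) = -s**5 + s**2 + s**(-2).
Then F(2) - F(1) = (-111/4) - (1) = -115/4.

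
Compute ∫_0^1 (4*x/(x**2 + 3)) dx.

Let u = x**2 + 3, so du = 2*x dx. When x = 0, u = 3; when x = 1, u = 4.
The integral becomes 2·∫ 1/u du from 3 to 4, with antiderivative 2*log(u).
Back in x: F(x) = 2*log(x**2 + 3).
Then F(1) - F(0) = (log(16)) - (log(9)) = log(16/9).

log(16/9)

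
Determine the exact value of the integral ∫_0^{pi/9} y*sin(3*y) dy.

Integrate by parts once (u = y, dv = sin(3*y) dy).
An antiderivative is F(y) = -y*cos(3*y)/3 + sin(3*y)/9.
Then F(pi/9) - F(0) = (-pi/54 + sqrt(3)/18) - (0) = -pi/54 + sqrt(3)/18.

-pi/54 + sqrt(3)/18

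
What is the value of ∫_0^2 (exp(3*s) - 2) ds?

An antiderivative is F(s) = exp(3*s)/3 - 2*s.
Then F(2) - F(0) = (-4 + exp(6)/3) - (1/3) = -13/3 + exp(6)/3.

-13/3 + exp(6)/3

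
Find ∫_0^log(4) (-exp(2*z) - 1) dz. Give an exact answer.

An antiderivative is F(z) = -exp(2*z)/2 - z.
Then F(log(4)) - F(0) = (-8 - log(4)) - (-1/2) = -15/2 - log(4).

-15/2 - log(4)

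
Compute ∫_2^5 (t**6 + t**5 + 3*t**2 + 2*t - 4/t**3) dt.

By the power rule, an antiderivative is F(t) = t**7/7 + t**6/6 + t**3 + t**2 + 2/t**2.
Then F(5) - F(2) = (14610709/1050) - (1741/42) = 2427864/175.

2427864/175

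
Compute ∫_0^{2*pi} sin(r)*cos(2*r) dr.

0

Use the identity sin(r)cos(2*r) = [sin(3*r) + sin(-r)]/2.
An antiderivative is F(r) = cos(r)/2 - cos(3*r)/6.
Then F(2*pi) - F(0) = (1/3) - (1/3) = 0.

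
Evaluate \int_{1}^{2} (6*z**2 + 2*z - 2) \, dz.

By the power rule, an antiderivative is F(z) = 2*z**3 + z**2 - 2*z.
Then F(2) - F(1) = (16) - (1) = 15.

15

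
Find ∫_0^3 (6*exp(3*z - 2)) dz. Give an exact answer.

Let u = 3*z - 2, so du = 3 dz. When z = 0, u = -2; when z = 3, u = 7.
The integral becomes 2·∫ exp(u) du from -2 to 7, with antiderivative 2*exp(u).
Back in z: F(z) = 2*exp(3*z - 2).
Then F(3) - F(0) = (2*exp(7)) - (2*exp(-2)) = -(2 - 2*exp(9))*exp(-2).

-(2 - 2*exp(9))*exp(-2)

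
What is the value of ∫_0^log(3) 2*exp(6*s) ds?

728/3

Let u = exp(s), so du = exp(s) ds. When s = 0, u = 1; when s = log(3), u = 3.
The integral becomes 2·∫ u**5 du from 1 to 3, with antiderivative u**6/3.
Back in s: F(s) = exp(6*s)/3.
Then F(log(3)) - F(0) = (243) - (1/3) = 728/3.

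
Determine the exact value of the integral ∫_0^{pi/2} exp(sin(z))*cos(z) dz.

-1 + E

Let u = sin(z), so du = cos(z) dz. When z = 0, u = 0; when z = pi/2, u = 1.
The integral becomes ∫ exp(u) du from 0 to 1, with antiderivative exp(u).
Back in z: F(z) = exp(sin(z)).
Then F(pi/2) - F(0) = (E) - (1) = -1 + E.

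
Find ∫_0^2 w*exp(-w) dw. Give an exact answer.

1 - 3*exp(-2)

Integrate by parts once (u = w, dv = exp(-w) dw).
An antiderivative is F(w) = (-w - 1)*exp(-w).
Then F(2) - F(0) = (-3*exp(-2)) - (-1) = 1 - 3*exp(-2).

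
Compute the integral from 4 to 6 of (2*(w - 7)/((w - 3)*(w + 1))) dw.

Factor the denominator: w**2 - 2*w - 3 = (w + 1)(w - 3).
Partial fractions: 2*(w - 7)/((w - 3)*(w + 1)) = 4/(w + 1) - 2/(w - 3).
An antiderivative is F(w) = -2*log(w - 3) + 4*log(w + 1).
Then F(6) - F(4) = (-2*log(3) + 4*log(7)) - (4*log(5)) = -4*log(5) - 2*log(3) + 4*log(7).

-4*log(5) - 2*log(3) + 4*log(7)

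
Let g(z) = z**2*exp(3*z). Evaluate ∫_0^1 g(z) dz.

-2/27 + 5*exp(3)/27

Integrate by parts twice (u = z^2, dv = exp(3*z) dz).
An antiderivative is F(z) = (9*z**2 - 6*z + 2)*exp(3*z)/27.
Then F(1) - F(0) = (5*exp(3)/27) - (2/27) = -2/27 + 5*exp(3)/27.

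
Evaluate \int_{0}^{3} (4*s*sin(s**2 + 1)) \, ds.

2*cos(1) - 2*cos(10)

Let u = s**2 + 1, so du = 2*s ds. When s = 0, u = 1; when s = 3, u = 10.
The integral becomes 2·∫ sin(u) du from 1 to 10, with antiderivative -2*cos(u).
Back in s: F(s) = -2*cos(s**2 + 1).
Then F(3) - F(0) = (-2*cos(10)) - (-2*cos(1)) = 2*cos(1) - 2*cos(10).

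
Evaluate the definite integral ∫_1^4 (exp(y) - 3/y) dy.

An antiderivative is F(y) = exp(y) - 3*log(y).
Then F(4) - F(1) = (-log(64) + exp(4)) - (exp(1)) = -log(64) - exp(1) + exp(4).

-log(64) - exp(1) + exp(4)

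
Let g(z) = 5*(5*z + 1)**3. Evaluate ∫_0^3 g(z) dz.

Let u = 5*z + 1, so du = 5 dz. When z = 0, u = 1; when z = 3, u = 16.
The integral becomes ∫ u**3 du from 1 to 16, with antiderivative u**4/4.
Back in z: F(z) = (5*z + 1)**4/4.
Then F(3) - F(0) = (16384) - (1/4) = 65535/4.

65535/4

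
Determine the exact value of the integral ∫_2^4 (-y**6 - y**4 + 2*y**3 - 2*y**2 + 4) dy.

By the power rule, an antiderivative is F(y) = -y**7/7 - y**5/5 + y**4/2 - 2*y**3/3 + 4*y.
Then F(4) - F(2) = (-256624/105) - (-1472/105) = -255152/105.

-255152/105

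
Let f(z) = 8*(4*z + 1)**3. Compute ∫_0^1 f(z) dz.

312

Let u = 4*z + 1, so du = 4 dz. When z = 0, u = 1; when z = 1, u = 5.
The integral becomes 2·∫ u**3 du from 1 to 5, with antiderivative u**4/2.
Back in z: F(z) = (4*z + 1)**4/2.
Then F(1) - F(0) = (625/2) - (1/2) = 312.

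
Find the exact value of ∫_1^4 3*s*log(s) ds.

Integrate by parts once (u = ln s, dv = 3*s ds).
An antiderivative is F(s) = 3*s**2*(2*log(s) - 1)/4.
Then F(4) - F(1) = (-12 + 48*log(2)) - (-3/4) = -45/4 + 48*log(2).

-45/4 + 48*log(2)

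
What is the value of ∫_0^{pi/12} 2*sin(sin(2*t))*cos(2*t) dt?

Let u = sin(2*t), so du = 2*cos(2*t) dt. When t = 0, u = 0; when t = pi/12, u = 1/2.
The integral becomes ∫ sin(u) du from 0 to 1/2, with antiderivative -cos(u).
Back in t: F(t) = -cos(sin(2*t)).
Then F(pi/12) - F(0) = (-cos(1/2)) - (-1) = 1 - cos(1/2).

1 - cos(1/2)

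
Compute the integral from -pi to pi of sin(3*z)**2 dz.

Use the identity sin^2(3*z) = (1 - cos(6*z))/2.
An antiderivative is F(z) = z/2 - sin(6*z)/12.
Then F(pi) - F(-pi) = (pi/2) - (-pi/2) = pi.

pi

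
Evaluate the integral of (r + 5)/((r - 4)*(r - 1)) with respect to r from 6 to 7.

log(75/32)

Factor the denominator: r**2 - 5*r + 4 = (r - 1)(r - 4).
Partial fractions: (r + 5)/((r - 4)*(r - 1)) = -2/(r - 1) + 3/(r - 4).
An antiderivative is F(r) = 3*log(r - 4) - 2*log(r - 1).
Then F(7) - F(6) = (log(3/4)) - (log(8/25)) = log(75/32).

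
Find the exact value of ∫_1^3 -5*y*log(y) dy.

10 - 45*log(3)/2

Integrate by parts once (u = ln y, dv = -5*y dy).
An antiderivative is F(y) = -5*y**2*(2*log(y) - 1)/4.
Then F(3) - F(1) = (45/4 - 45*log(3)/2) - (5/4) = 10 - 45*log(3)/2.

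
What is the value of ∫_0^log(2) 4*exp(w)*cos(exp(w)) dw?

-4*sin(1) + 4*sin(2)

Let u = exp(w), so du = exp(w) dw. When w = 0, u = 1; when w = log(2), u = 2.
The integral becomes 4·∫ cos(u) du from 1 to 2, with antiderivative 4*sin(u).
Back in w: F(w) = 4*sin(exp(w)).
Then F(log(2)) - F(0) = (4*sin(2)) - (4*sin(1)) = -4*sin(1) + 4*sin(2).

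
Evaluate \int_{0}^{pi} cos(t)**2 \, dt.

pi/2

Use the identity cos^2(t) = (1 + cos(2*t))/2.
An antiderivative is F(t) = t/2 + sin(2*t)/4.
Then F(pi) - F(0) = (pi/2) - (0) = pi/2.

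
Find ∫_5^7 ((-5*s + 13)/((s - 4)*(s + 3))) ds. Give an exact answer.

-4*log(5) - log(3) + 8*log(2)

Factor the denominator: s**2 - s - 12 = (s + 3)(s - 4).
Partial fractions: (-5*s + 13)/((s - 4)*(s + 3)) = -4/(s + 3) - 1/(s - 4).
An antiderivative is F(s) = -log(s - 4) - 4*log(s + 3).
Then F(7) - F(5) = (-4*log(5) - 4*log(2) - log(3)) - (-12*log(2)) = -4*log(5) - log(3) + 8*log(2).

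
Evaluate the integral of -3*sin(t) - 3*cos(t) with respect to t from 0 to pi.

An antiderivative is F(t) = -3*sin(t) + 3*cos(t).
Then F(pi) - F(0) = (-3) - (3) = -6.

-6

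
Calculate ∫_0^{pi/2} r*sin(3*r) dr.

Integrate by parts once (u = r, dv = sin(3*r) dr).
An antiderivative is F(r) = -r*cos(3*r)/3 + sin(3*r)/9.
Then F(pi/2) - F(0) = (-1/9) - (0) = -1/9.

-1/9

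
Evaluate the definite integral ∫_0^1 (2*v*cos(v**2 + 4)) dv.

Let u = v**2 + 4, so du = 2*v dv. When v = 0, u = 4; when v = 1, u = 5.
The integral becomes ∫ cos(u) du from 4 to 5, with antiderivative sin(u).
Back in v: F(v) = sin(v**2 + 4).
Then F(1) - F(0) = (sin(5)) - (sin(4)) = sin(5) - sin(4).

sin(5) - sin(4)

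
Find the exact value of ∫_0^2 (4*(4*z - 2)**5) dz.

23296/3

Let u = 4*z - 2, so du = 4 dz. When z = 0, u = -2; when z = 2, u = 6.
The integral becomes ∫ u**5 du from -2 to 6, with antiderivative u**6/6.
Back in z: F(z) = (4*z - 2)**6/6.
Then F(2) - F(0) = (7776) - (32/3) = 23296/3.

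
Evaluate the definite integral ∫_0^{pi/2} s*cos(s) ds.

-1 + pi/2

Integrate by parts once (u = s, dv = cos(s) ds).
An antiderivative is F(s) = s*sin(s) + cos(s).
Then F(pi/2) - F(0) = (pi/2) - (1) = -1 + pi/2.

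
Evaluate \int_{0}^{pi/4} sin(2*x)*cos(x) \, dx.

2/3 - sqrt(2)/6

Use the identity sin(2*x)cos(x) = [sin(3*x) + sin(x)]/2.
An antiderivative is F(x) = -cos(x)/2 - cos(3*x)/6.
Then F(pi/4) - F(0) = (-sqrt(2)/6) - (-2/3) = 2/3 - sqrt(2)/6.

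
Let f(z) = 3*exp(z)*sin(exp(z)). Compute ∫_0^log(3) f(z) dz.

3*cos(1) - 3*cos(3)

Let u = exp(z), so du = exp(z) dz. When z = 0, u = 1; when z = log(3), u = 3.
The integral becomes 3·∫ sin(u) du from 1 to 3, with antiderivative -3*cos(u).
Back in z: F(z) = -3*cos(exp(z)).
Then F(log(3)) - F(0) = (-3*cos(3)) - (-3*cos(1)) = 3*cos(1) - 3*cos(3).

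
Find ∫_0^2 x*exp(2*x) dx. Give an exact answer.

Integrate by parts once (u = x, dv = exp(2*x) dx).
An antiderivative is F(x) = (2*x - 1)*exp(2*x)/4.
Then F(2) - F(0) = (3*exp(4)/4) - (-1/4) = 1/4 + 3*exp(4)/4.

1/4 + 3*exp(4)/4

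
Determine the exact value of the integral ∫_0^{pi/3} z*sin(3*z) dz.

pi/9

Integrate by parts once (u = z, dv = sin(3*z) dz).
An antiderivative is F(z) = -z*cos(3*z)/3 + sin(3*z)/9.
Then F(pi/3) - F(0) = (pi/9) - (0) = pi/9.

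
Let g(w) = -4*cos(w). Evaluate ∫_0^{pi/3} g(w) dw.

-2*sqrt(3)

An antiderivative is F(w) = -4*sin(w).
Then F(pi/3) - F(0) = (-2*sqrt(3)) - (0) = -2*sqrt(3).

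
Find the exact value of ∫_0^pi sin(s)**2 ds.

Use the identity sin^2(s) = (1 - cos(2*s))/2.
An antiderivative is F(s) = s/2 - sin(2*s)/4.
Then F(pi) - F(0) = (pi/2) - (0) = pi/2.

pi/2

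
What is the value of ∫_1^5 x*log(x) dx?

Integrate by parts once (u = ln x, dv = x dx).
An antiderivative is F(x) = x**2*(2*log(x) - 1)/4.
Then F(5) - F(1) = (-25/4 + 25*log(5)/2) - (-1/4) = -6 + 25*log(5)/2.

-6 + 25*log(5)/2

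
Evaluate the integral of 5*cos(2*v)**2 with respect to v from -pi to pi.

Use the identity cos^2(2*v) = (1 + cos(4*v))/2.
An antiderivative is F(v) = 5*v/2 + 5*sin(4*v)/8.
Then F(pi) - F(-pi) = (5*pi/2) - (-5*pi/2) = 5*pi.

5*pi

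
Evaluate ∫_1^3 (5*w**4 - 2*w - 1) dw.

By the power rule, an antiderivative is F(w) = w**5 - w**2 - w.
Then F(3) - F(1) = (231) - (-1) = 232.

232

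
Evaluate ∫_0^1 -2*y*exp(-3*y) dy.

Integrate by parts once (u = y, dv = -2*exp(-3*y) dy).
An antiderivative is F(y) = (6*y + 2)*exp(-3*y)/9.
Then F(1) - F(0) = (8*exp(-3)/9) - (2/9) = -2/9 + 8*exp(-3)/9.

-2/9 + 8*exp(-3)/9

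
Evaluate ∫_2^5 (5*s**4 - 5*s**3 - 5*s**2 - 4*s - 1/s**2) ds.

41889/20

By the power rule, an antiderivative is F(s) = s**5 - 5*s**4/4 - 5*s**3/3 - 2*s**2 + 1/s.
Then F(5) - F(2) = (125137/60) - (-53/6) = 41889/20.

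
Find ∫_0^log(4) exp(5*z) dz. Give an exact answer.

Let u = exp(z), so du = exp(z) dz. When z = 0, u = 1; when z = log(4), u = 4.
The integral becomes ∫ u**4 du from 1 to 4, with antiderivative u**5/5.
Back in z: F(z) = exp(5*z)/5.
Then F(log(4)) - F(0) = (1024/5) - (1/5) = 1023/5.

1023/5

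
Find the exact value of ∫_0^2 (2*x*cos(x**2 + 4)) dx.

-sin(4) + sin(8)

Let u = x**2 + 4, so du = 2*x dx. When x = 0, u = 4; when x = 2, u = 8.
The integral becomes ∫ cos(u) du from 4 to 8, with antiderivative sin(u).
Back in x: F(x) = sin(x**2 + 4).
Then F(2) - F(0) = (sin(8)) - (sin(4)) = -sin(4) + sin(8).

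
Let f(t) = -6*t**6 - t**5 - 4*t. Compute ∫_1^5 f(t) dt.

By the power rule, an antiderivative is F(t) = -6*t**7/7 - t**6/6 - 2*t**2.
Then F(5) - F(1) = (-2923975/42) - (-127/42) = -487308/7.

-487308/7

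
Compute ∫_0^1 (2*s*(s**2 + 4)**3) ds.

Let u = s**2 + 4, so du = 2*s ds. When s = 0, u = 4; when s = 1, u = 5.
The integral becomes ∫ u**3 du from 4 to 5, with antiderivative u**4/4.
Back in s: F(s) = (s**2 + 4)**4/4.
Then F(1) - F(0) = (625/4) - (64) = 369/4.

369/4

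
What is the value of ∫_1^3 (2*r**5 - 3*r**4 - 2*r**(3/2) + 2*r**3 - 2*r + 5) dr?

2104/15 - 36*sqrt(3)/5

By the power rule, an antiderivative is F(r) = r**6/3 - 4*r**(5/2)/5 - 3*r**5/5 + r**4/2 - r**2 + 5*r.
Then F(3) - F(1) = (1437/10 - 36*sqrt(3)/5) - (103/30) = 2104/15 - 36*sqrt(3)/5.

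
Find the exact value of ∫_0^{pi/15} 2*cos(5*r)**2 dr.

sqrt(3)/20 + pi/15

Use the identity cos^2(5*r) = (1 + cos(10*r))/2.
An antiderivative is F(r) = r + sin(10*r)/10.
Then F(pi/15) - F(0) = (sqrt(3)/20 + pi/15) - (0) = sqrt(3)/20 + pi/15.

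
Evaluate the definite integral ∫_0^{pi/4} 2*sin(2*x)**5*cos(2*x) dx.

Let u = sin(2*x), so du = 2*cos(2*x) dx. When x = 0, u = 0; when x = pi/4, u = 1.
The integral becomes ∫ u**5 du from 0 to 1, with antiderivative u**6/6.
Back in x: F(x) = sin(2*x)**6/6.
Then F(pi/4) - F(0) = (1/6) - (0) = 1/6.

1/6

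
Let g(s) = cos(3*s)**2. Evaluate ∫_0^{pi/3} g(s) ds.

pi/6

Use the identity cos^2(3*s) = (1 + cos(6*s))/2.
An antiderivative is F(s) = s/2 + sin(6*s)/12.
Then F(pi/3) - F(0) = (pi/6) - (0) = pi/6.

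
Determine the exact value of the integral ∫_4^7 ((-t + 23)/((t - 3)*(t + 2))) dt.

-5*log(3) + 13*log(2)

Factor the denominator: t**2 - t - 6 = (t + 2)(t - 3).
Partial fractions: (-t + 23)/((t - 3)*(t + 2)) = -5/(t + 2) + 4/(t - 3).
An antiderivative is F(t) = 4*log(t - 3) - 5*log(t + 2).
Then F(7) - F(4) = (-10*log(3) + 8*log(2)) - (-5*log(3) - 5*log(2)) = -5*log(3) + 13*log(2).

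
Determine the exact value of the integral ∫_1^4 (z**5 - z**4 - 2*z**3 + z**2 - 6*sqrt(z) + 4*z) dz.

By the power rule, an antiderivative is F(z) = z**6/6 - z**5/5 - z**4/2 - 4*z**(3/2) + z**3/3 + 2*z**2.
Then F(4) - F(1) = (1856/5) - (-11/5) = 1867/5.

1867/5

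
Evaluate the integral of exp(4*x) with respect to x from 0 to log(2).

Let u = exp(x), so du = exp(x) dx. When x = 0, u = 1; when x = log(2), u = 2.
The integral becomes ∫ u**3 du from 1 to 2, with antiderivative u**4/4.
Back in x: F(x) = exp(4*x)/4.
Then F(log(2)) - F(0) = (4) - (1/4) = 15/4.

15/4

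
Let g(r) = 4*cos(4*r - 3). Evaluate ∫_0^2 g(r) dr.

sin(5) + sin(3)

Let u = 4*r - 3, so du = 4 dr. When r = 0, u = -3; when r = 2, u = 5.
The integral becomes ∫ cos(u) du from -3 to 5, with antiderivative sin(u).
Back in r: F(r) = sin(4*r - 3).
Then F(2) - F(0) = (sin(5)) - (-sin(3)) = sin(5) + sin(3).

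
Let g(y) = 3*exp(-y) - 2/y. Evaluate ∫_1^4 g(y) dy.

An antiderivative is F(y) = -2*log(y) - 3*exp(-y).
Then F(4) - F(1) = (-4*log(2) - 3*exp(-4)) - (-3*exp(-1)) = -4*log(2) - 3*exp(-4) + 3*exp(-1).

-4*log(2) - 3*exp(-4) + 3*exp(-1)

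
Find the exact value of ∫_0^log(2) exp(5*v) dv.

Let u = exp(v), so du = exp(v) dv. When v = 0, u = 1; when v = log(2), u = 2.
The integral becomes ∫ u**4 du from 1 to 2, with antiderivative u**5/5.
Back in v: F(v) = exp(5*v)/5.
Then F(log(2)) - F(0) = (32/5) - (1/5) = 31/5.

31/5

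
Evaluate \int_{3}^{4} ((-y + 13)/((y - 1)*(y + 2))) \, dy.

-9*log(2) - log(3) + 5*log(5)

Factor the denominator: y**2 + y - 2 = (y + 2)(y - 1).
Partial fractions: (-y + 13)/((y - 1)*(y + 2)) = -5/(y + 2) + 4/(y - 1).
An antiderivative is F(y) = 4*log(y - 1) - 5*log(y + 2).
Then F(4) - F(3) = (-log(96)) - (-5*log(5) + 4*log(2)) = -9*log(2) - log(3) + 5*log(5).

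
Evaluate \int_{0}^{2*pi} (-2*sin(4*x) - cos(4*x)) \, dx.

An antiderivative is F(x) = -sin(4*x)/4 + cos(4*x)/2.
Then F(2*pi) - F(0) = (1/2) - (1/2) = 0.

0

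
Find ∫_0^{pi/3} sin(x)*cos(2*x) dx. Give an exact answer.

1/12

Use the identity sin(x)cos(2*x) = [sin(3*x) + sin(-x)]/2.
An antiderivative is F(x) = cos(x)/2 - cos(3*x)/6.
Then F(pi/3) - F(0) = (5/12) - (1/3) = 1/12.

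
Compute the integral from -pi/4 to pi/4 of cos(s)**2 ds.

1/2 + pi/4

Use the identity cos^2(s) = (1 + cos(2*s))/2.
An antiderivative is F(s) = s/2 + sin(2*s)/4.
Then F(pi/4) - F(-pi/4) = (1/4 + pi/8) - (-pi/8 - 1/4) = 1/2 + pi/4.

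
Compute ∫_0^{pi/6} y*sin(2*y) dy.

-pi/24 + sqrt(3)/8

Integrate by parts once (u = y, dv = sin(2*y) dy).
An antiderivative is F(y) = -y*cos(2*y)/2 + sin(2*y)/4.
Then F(pi/6) - F(0) = (-pi/24 + sqrt(3)/8) - (0) = -pi/24 + sqrt(3)/8.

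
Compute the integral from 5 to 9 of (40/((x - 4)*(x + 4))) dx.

-5*log(13) + 5*log(5) + 10*log(3)

Factor the denominator: x**2 - 16 = (x + 4)(x - 4).
Partial fractions: 40/((x - 4)*(x + 4)) = -5/(x + 4) + 5/(x - 4).
An antiderivative is F(x) = 5*log(x - 4) - 5*log(x + 4).
Then F(9) - F(5) = (-5*log(13) + 5*log(5)) - (-10*log(3)) = -5*log(13) + 5*log(5) + 10*log(3).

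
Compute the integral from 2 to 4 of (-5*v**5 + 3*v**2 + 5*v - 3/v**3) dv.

-104777/32

By the power rule, an antiderivative is F(v) = -5*v**6/6 + v**3 + 5*v**2/2 + 3/(2*v**2).
Then F(4) - F(2) = (-317687/96) - (-839/24) = -104777/32.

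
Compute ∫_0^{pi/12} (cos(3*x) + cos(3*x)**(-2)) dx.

An antiderivative is F(x) = sin(3*x)/3 + tan(3*x)/3.
Then F(pi/12) - F(0) = (sqrt(2)/6 + 1/3) - (0) = sqrt(2)/6 + 1/3.

sqrt(2)/6 + 1/3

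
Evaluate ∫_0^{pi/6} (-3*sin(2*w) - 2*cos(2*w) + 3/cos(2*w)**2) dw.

-3/4 + sqrt(3)

An antiderivative is F(w) = -sin(2*w) + 3*cos(2*w)/2 + 3*tan(2*w)/2.
Then F(pi/6) - F(0) = (3/4 + sqrt(3)) - (3/2) = -3/4 + sqrt(3).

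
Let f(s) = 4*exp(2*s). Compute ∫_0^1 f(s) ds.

An antiderivative is F(s) = 2*exp(2*s).
Then F(1) - F(0) = (2*exp(2)) - (2) = -2 + 2*exp(2).

-2 + 2*exp(2)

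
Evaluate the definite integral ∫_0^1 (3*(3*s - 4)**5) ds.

Let u = 3*s - 4, so du = 3 ds. When s = 0, u = -4; when s = 1, u = -1.
The integral becomes ∫ u**5 du from -4 to -1, with antiderivative u**6/6.
Back in s: F(s) = (3*s - 4)**6/6.
Then F(1) - F(0) = (1/6) - (2048/3) = -1365/2.

-1365/2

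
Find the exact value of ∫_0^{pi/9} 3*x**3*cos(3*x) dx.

-sqrt(3)*pi/27 + sqrt(3)*pi**3/1458 + pi**2/162 + 1/9

Integrate by parts 3 times (u = x^3, dv = 3*cos(3*x) dx).
An antiderivative is F(x) = x**3*sin(3*x) + x**2*cos(3*x) - 2*x*sin(3*x)/3 - 2*cos(3*x)/9.
Then F(pi/9) - F(0) = (-sqrt(3)*pi/27 - 1/9 + sqrt(3)*pi**3/1458 + pi**2/162) - (-2/9) = -sqrt(3)*pi/27 + sqrt(3)*pi**3/1458 + pi**2/162 + 1/9.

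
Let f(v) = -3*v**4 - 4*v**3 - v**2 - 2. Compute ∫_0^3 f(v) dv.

By the power rule, an antiderivative is F(v) = -3*v**5/5 - v**4 - v**3/3 - 2*v.
Then F(3) - F(0) = (-1209/5) - (0) = -1209/5.

-1209/5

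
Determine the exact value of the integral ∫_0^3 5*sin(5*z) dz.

1 - cos(15)

Let u = 5*z, so du = 5 dz. When z = 0, u = 0; when z = 3, u = 15.
The integral becomes ∫ sin(u) du from 0 to 15, with antiderivative -cos(u).
Back in z: F(z) = -cos(5*z).
Then F(3) - F(0) = (-cos(15)) - (-1) = 1 - cos(15).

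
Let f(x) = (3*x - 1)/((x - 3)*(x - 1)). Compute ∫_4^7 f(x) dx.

7*log(2)

Factor the denominator: x**2 - 4*x + 3 = (x - 1)(x - 3).
Partial fractions: (3*x - 1)/((x - 3)*(x - 1)) = -1/(x - 1) + 4/(x - 3).
An antiderivative is F(x) = 4*log(x - 3) - log(x - 1).
Then F(7) - F(4) = (-log(3) + 7*log(2)) - (-log(3)) = 7*log(2).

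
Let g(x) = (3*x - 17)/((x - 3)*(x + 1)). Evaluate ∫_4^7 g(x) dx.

Factor the denominator: x**2 - 2*x - 3 = (x + 1)(x - 3).
Partial fractions: (3*x - 17)/((x - 3)*(x + 1)) = 5/(x + 1) - 2/(x - 3).
An antiderivative is F(x) = -2*log(x - 3) + 5*log(x + 1).
Then F(7) - F(4) = (11*log(2)) - (5*log(5)) = -5*log(5) + 11*log(2).

-5*log(5) + 11*log(2)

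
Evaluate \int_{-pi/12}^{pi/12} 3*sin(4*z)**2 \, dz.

-3*sqrt(3)/16 + pi/4

Use the identity sin^2(4*z) = (1 - cos(8*z))/2.
An antiderivative is F(z) = 3*z/2 - 3*sin(8*z)/16.
Then F(pi/12) - F(-pi/12) = (-3*sqrt(3)/32 + pi/8) - (-pi/8 + 3*sqrt(3)/32) = -3*sqrt(3)/16 + pi/4.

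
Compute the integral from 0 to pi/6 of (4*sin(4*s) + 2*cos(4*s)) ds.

sqrt(3)/4 + 3/2

An antiderivative is F(s) = sin(4*s)/2 - cos(4*s).
Then F(pi/6) - F(0) = (sqrt(3)/4 + 1/2) - (-1) = sqrt(3)/4 + 3/2.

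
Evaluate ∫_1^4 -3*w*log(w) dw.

Integrate by parts once (u = ln w, dv = -3*w dw).
An antiderivative is F(w) = -3*w**2*(2*log(w) - 1)/4.
Then F(4) - F(1) = (12 - 48*log(2)) - (3/4) = 45/4 - 48*log(2).

45/4 - 48*log(2)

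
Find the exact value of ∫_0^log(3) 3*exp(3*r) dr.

26

Let u = exp(r), so du = exp(r) dr. When r = 0, u = 1; when r = log(3), u = 3.
The integral becomes 3·∫ u**2 du from 1 to 3, with antiderivative u**3.
Back in r: F(r) = exp(3*r).
Then F(log(3)) - F(0) = (27) - (1) = 26.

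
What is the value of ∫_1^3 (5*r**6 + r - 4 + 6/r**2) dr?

10930/7

By the power rule, an antiderivative is F(r) = 5*r**7/7 + r**2/2 - 4*r - 6/r.
Then F(3) - F(1) = (21737/14) - (-123/14) = 10930/7.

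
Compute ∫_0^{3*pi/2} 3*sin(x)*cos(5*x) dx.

Use the identity sin(x)cos(5*x) = [sin(6*x) + sin(-4*x)]/2.
An antiderivative is F(x) = 3*cos(4*x)/8 - cos(6*x)/4.
Then F(3*pi/2) - F(0) = (5/8) - (1/8) = 1/2.

1/2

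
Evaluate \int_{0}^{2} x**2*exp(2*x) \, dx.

Integrate by parts twice (u = x^2, dv = exp(2*x) dx).
An antiderivative is F(x) = (2*x**2 - 2*x + 1)*exp(2*x)/4.
Then F(2) - F(0) = (5*exp(4)/4) - (1/4) = -1/4 + 5*exp(4)/4.

-1/4 + 5*exp(4)/4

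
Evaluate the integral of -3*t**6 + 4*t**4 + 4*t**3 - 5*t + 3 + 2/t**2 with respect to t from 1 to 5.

By the power rule, an antiderivative is F(t) = -3*t**7/7 + 4*t**5/5 + t**4 - 5*t**2/2 + 3*t - 2/t.
Then F(5) - F(1) = (-2128353/70) - (-9/70) = -1064172/35.

-1064172/35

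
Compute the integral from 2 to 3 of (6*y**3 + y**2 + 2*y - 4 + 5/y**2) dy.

317/3

By the power rule, an antiderivative is F(y) = 3*y**4/2 + y**3/3 + y**2 - 4*y - 5/y.
Then F(3) - F(2) = (755/6) - (121/6) = 317/3.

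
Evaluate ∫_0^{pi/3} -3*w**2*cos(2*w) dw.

-sqrt(3)*pi**2/12 + 3*sqrt(3)/8 + pi/4

Integrate by parts twice (u = w^2, dv = -3*cos(2*w) dw).
An antiderivative is F(w) = -3*w**2*sin(2*w)/2 - 3*w*cos(2*w)/2 + 3*sin(2*w)/4.
Then F(pi/3) - F(0) = (-sqrt(3)*pi**2/12 + 3*sqrt(3)/8 + pi/4) - (0) = -sqrt(3)*pi**2/12 + 3*sqrt(3)/8 + pi/4.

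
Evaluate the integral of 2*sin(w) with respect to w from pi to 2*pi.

-4

An antiderivative is F(w) = -2*cos(w).
Then F(2*pi) - F(pi) = (-2) - (2) = -4.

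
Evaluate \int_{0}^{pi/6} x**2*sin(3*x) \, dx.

Integrate by parts twice (u = x^2, dv = sin(3*x) dx).
An antiderivative is F(x) = -x**2*cos(3*x)/3 + 2*x*sin(3*x)/9 + 2*cos(3*x)/27.
Then F(pi/6) - F(0) = (pi/27) - (2/27) = -2/27 + pi/27.

-2/27 + pi/27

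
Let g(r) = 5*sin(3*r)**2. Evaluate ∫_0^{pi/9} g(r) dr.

-5*sqrt(3)/24 + 5*pi/18

Use the identity sin^2(3*r) = (1 - cos(6*r))/2.
An antiderivative is F(r) = 5*r/2 - 5*sin(6*r)/12.
Then F(pi/9) - F(0) = (-5*sqrt(3)/24 + 5*pi/18) - (0) = -5*sqrt(3)/24 + 5*pi/18.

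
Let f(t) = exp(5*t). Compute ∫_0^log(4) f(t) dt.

Let u = exp(t), so du = exp(t) dt. When t = 0, u = 1; when t = log(4), u = 4.
The integral becomes ∫ u**4 du from 1 to 4, with antiderivative u**5/5.
Back in t: F(t) = exp(5*t)/5.
Then F(log(4)) - F(0) = (1024/5) - (1/5) = 1023/5.

1023/5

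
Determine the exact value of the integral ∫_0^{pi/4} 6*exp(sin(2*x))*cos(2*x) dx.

Let u = sin(2*x), so du = 2*cos(2*x) dx. When x = 0, u = 0; when x = pi/4, u = 1.
The integral becomes 3·∫ exp(u) du from 0 to 1, with antiderivative 3*exp(u).
Back in x: F(x) = 3*exp(sin(2*x)).
Then F(pi/4) - F(0) = (3*E) - (3) = -3 + 3*E.

-3 + 3*E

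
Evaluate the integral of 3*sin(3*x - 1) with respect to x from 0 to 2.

Let u = 3*x - 1, so du = 3 dx. When x = 0, u = -1; when x = 2, u = 5.
The integral becomes ∫ sin(u) du from -1 to 5, with antiderivative -cos(u).
Back in x: F(x) = -cos(3*x - 1).
Then F(2) - F(0) = (-cos(5)) - (-cos(1)) = -cos(5) + cos(1).

-cos(5) + cos(1)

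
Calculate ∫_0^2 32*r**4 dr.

Let u = 2*r, so du = 2 dr. When r = 0, u = 0; when r = 2, u = 4.
The integral becomes ∫ u**4 du from 0 to 4, with antiderivative u**5/5.
Back in r: F(r) = 32*r**5/5.
Then F(2) - F(0) = (1024/5) - (0) = 1024/5.

1024/5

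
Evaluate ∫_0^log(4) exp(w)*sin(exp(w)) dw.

Let u = exp(w), so du = exp(w) dw. When w = 0, u = 1; when w = log(4), u = 4.
The integral becomes ∫ sin(u) du from 1 to 4, with antiderivative -cos(u).
Back in w: F(w) = -cos(exp(w)).
Then F(log(4)) - F(0) = (-cos(4)) - (-cos(1)) = cos(1) - cos(4).

cos(1) - cos(4)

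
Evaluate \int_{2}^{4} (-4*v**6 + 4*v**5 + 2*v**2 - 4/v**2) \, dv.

-137861/21

By the power rule, an antiderivative is F(v) = -4*v**7/7 + 2*v**6/3 + 2*v**3/3 + 4/v.
Then F(4) - F(2) = (-138347/21) - (-162/7) = -137861/21.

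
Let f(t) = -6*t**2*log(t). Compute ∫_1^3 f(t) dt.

Integrate by parts once (u = ln t, dv = -6*t**2 dt).
An antiderivative is F(t) = -2*t**3*(3*log(t) - 1)/3.
Then F(3) - F(1) = (18 - 54*log(3)) - (2/3) = 52/3 - 54*log(3).

52/3 - 54*log(3)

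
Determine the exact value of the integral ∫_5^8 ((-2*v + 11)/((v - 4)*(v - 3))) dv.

Factor the denominator: v**2 - 7*v + 12 = (v - 3)(v - 4).
Partial fractions: (-2*v + 11)/((v - 4)*(v - 3)) = -5/(v - 3) + 3/(v - 4).
An antiderivative is F(v) = 3*log(v - 4) - 5*log(v - 3).
Then F(8) - F(5) = (-5*log(5) + 6*log(2)) - (-log(32)) = -5*log(5) + 11*log(2).

-5*log(5) + 11*log(2)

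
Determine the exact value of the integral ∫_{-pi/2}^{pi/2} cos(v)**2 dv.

Use the identity cos^2(v) = (1 + cos(2*v))/2.
An antiderivative is F(v) = v/2 + sin(2*v)/4.
Then F(pi/2) - F(-pi/2) = (pi/4) - (-pi/4) = pi/2.

pi/2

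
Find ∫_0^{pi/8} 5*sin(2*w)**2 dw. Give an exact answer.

Use the identity sin^2(2*w) = (1 - cos(4*w))/2.
An antiderivative is F(w) = 5*w/2 - 5*sin(4*w)/8.
Then F(pi/8) - F(0) = (-5/8 + 5*pi/16) - (0) = -5/8 + 5*pi/16.

-5/8 + 5*pi/16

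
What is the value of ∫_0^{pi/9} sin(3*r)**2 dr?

Use the identity sin^2(3*r) = (1 - cos(6*r))/2.
An antiderivative is F(r) = r/2 - sin(6*r)/12.
Then F(pi/9) - F(0) = (-sqrt(3)/24 + pi/18) - (0) = -sqrt(3)/24 + pi/18.

-sqrt(3)/24 + pi/18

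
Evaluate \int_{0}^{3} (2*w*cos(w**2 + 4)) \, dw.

Let u = w**2 + 4, so du = 2*w dw. When w = 0, u = 4; when w = 3, u = 13.
The integral becomes ∫ cos(u) du from 4 to 13, with antiderivative sin(u).
Back in w: F(w) = sin(w**2 + 4).
Then F(3) - F(0) = (sin(13)) - (sin(4)) = sin(13) - sin(4).

sin(13) - sin(4)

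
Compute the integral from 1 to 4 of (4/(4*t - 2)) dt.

An antiderivative is F(t) = log(4*t - 2).
Then F(4) - F(1) = (log(14)) - (log(2)) = log(7).

log(7)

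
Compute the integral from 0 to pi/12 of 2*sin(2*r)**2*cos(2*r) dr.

Let u = sin(2*r), so du = 2*cos(2*r) dr. When r = 0, u = 0; when r = pi/12, u = 1/2.
The integral becomes ∫ u**2 du from 0 to 1/2, with antiderivative u**3/3.
Back in r: F(r) = sin(2*r)**3/3.
Then F(pi/12) - F(0) = (1/24) - (0) = 1/24.

1/24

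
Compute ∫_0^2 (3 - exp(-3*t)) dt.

exp(-6)/3 + 17/3

An antiderivative is F(t) = 3*t + exp(-3*t)/3.
Then F(2) - F(0) = (exp(-6)/3 + 6) - (1/3) = exp(-6)/3 + 17/3.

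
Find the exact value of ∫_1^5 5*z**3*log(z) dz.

Integrate by parts once (u = ln z, dv = 5*z**3 dz).
An antiderivative is F(z) = 5*z**4*(4*log(z) - 1)/16.
Then F(5) - F(1) = (-3125/16 + 3125*log(5)/4) - (-5/16) = -195 + 3125*log(5)/4.

-195 + 3125*log(5)/4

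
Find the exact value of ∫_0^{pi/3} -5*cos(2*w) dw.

An antiderivative is F(w) = -5*sin(2*w)/2.
Then F(pi/3) - F(0) = (-5*sqrt(3)/4) - (0) = -5*sqrt(3)/4.

-5*sqrt(3)/4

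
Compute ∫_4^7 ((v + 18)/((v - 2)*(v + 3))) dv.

Factor the denominator: v**2 + v - 6 = (v + 3)(v - 2).
Partial fractions: (v + 18)/((v - 2)*(v + 3)) = -3/(v + 3) + 4/(v - 2).
An antiderivative is F(v) = 4*log(v - 2) - 3*log(v + 3).
Then F(7) - F(4) = (log(5/8)) - (-3*log(7) + 4*log(2)) = -7*log(2) + log(5) + 3*log(7).

-7*log(2) + log(5) + 3*log(7)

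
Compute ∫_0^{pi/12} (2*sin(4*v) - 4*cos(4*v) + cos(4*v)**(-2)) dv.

An antiderivative is F(v) = -sin(4*v) - cos(4*v)/2 + tan(4*v)/4.
Then F(pi/12) - F(0) = (-sqrt(3)/4 - 1/4) - (-1/2) = 1/4 - sqrt(3)/4.

1/4 - sqrt(3)/4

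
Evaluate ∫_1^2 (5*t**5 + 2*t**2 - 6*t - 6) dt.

By the power rule, an antiderivative is F(t) = 5*t**6/6 + 2*t**3/3 - 3*t**2 - 6*t.
Then F(2) - F(1) = (104/3) - (-15/2) = 253/6.

253/6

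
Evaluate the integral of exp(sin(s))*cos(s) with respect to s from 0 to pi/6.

-1 + exp(1/2)

Let u = sin(s), so du = cos(s) ds. When s = 0, u = 0; when s = pi/6, u = 1/2.
The integral becomes ∫ exp(u) du from 0 to 1/2, with antiderivative exp(u).
Back in s: F(s) = exp(sin(s)).
Then F(pi/6) - F(0) = (exp(1/2)) - (1) = -1 + exp(1/2).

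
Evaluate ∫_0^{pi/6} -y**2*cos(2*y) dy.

Integrate by parts twice (u = y^2, dv = -cos(2*y) dy).
An antiderivative is F(y) = -y**2*sin(2*y)/2 - y*cos(2*y)/2 + sin(2*y)/4.
Then F(pi/6) - F(0) = (-pi/24 - sqrt(3)*pi**2/144 + sqrt(3)/8) - (0) = -pi/24 - sqrt(3)*pi**2/144 + sqrt(3)/8.

-pi/24 - sqrt(3)*pi**2/144 + sqrt(3)/8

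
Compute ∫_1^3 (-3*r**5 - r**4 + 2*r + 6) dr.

-1962/5

By the power rule, an antiderivative is F(r) = -r**6/2 - r**5/5 + r**2 + 6*r.
Then F(3) - F(1) = (-3861/10) - (63/10) = -1962/5.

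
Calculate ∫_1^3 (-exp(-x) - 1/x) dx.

An antiderivative is F(x) = -log(x) + exp(-x).
Then F(3) - F(1) = (-log(3) + exp(-3)) - (exp(-1)) = -log(3) - exp(-1) + exp(-3).

-log(3) - exp(-1) + exp(-3)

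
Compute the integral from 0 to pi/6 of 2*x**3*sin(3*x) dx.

Integrate by parts 3 times (u = x^3, dv = 2*sin(3*x) dx).
An antiderivative is F(x) = -2*x**3*cos(3*x)/3 + 2*x**2*sin(3*x)/3 + 4*x*cos(3*x)/9 - 4*sin(3*x)/27.
Then F(pi/6) - F(0) = (-4/27 + pi**2/54) - (0) = -4/27 + pi**2/54.

-4/27 + pi**2/54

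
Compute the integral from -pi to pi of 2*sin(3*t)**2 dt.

Use the identity sin^2(3*t) = (1 - cos(6*t))/2.
An antiderivative is F(t) = t - sin(6*t)/6.
Then F(pi) - F(-pi) = (pi) - (-pi) = 2*pi.

2*pi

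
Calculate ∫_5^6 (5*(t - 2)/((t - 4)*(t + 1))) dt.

Factor the denominator: t**2 - 3*t - 4 = (t + 1)(t - 4).
Partial fractions: 5*(t - 2)/((t - 4)*(t + 1)) = 3/(t + 1) + 2/(t - 4).
An antiderivative is F(t) = 2*log(t - 4) + 3*log(t + 1).
Then F(6) - F(5) = (2*log(2) + 3*log(7)) - (3*log(2) + 3*log(3)) = -3*log(3) - log(2) + 3*log(7).

-3*log(3) - log(2) + 3*log(7)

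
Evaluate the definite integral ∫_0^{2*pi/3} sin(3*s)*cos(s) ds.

Use the identity sin(3*s)cos(s) = [sin(4*s) + sin(2*s)]/2.
An antiderivative is F(s) = -cos(2*s)/4 - cos(4*s)/8.
Then F(2*pi/3) - F(0) = (3/16) - (-3/8) = 9/16.

9/16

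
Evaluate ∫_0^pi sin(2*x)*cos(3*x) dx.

Use the identity sin(2*x)cos(3*x) = [sin(5*x) + sin(-x)]/2.
An antiderivative is F(x) = cos(x)/2 - cos(5*x)/10.
Then F(pi) - F(0) = (-2/5) - (2/5) = -4/5.

-4/5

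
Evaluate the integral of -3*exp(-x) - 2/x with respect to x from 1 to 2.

-2*log(2) - 3*exp(-1) + 3*exp(-2)

An antiderivative is F(x) = -2*log(x) + 3*exp(-x).
Then F(2) - F(1) = (-2*log(2) + 3*exp(-2)) - (3*exp(-1)) = -2*log(2) - 3*exp(-1) + 3*exp(-2).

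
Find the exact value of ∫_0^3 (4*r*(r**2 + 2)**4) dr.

Let u = r**2 + 2, so du = 2*r dr. When r = 0, u = 2; when r = 3, u = 11.
The integral becomes 2·∫ u**4 du from 2 to 11, with antiderivative 2*u**5/5.
Back in r: F(r) = 2*(r**2 + 2)**5/5.
Then F(3) - F(0) = (322102/5) - (64/5) = 322038/5.

322038/5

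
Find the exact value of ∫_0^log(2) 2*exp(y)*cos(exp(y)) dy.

-2*sin(1) + 2*sin(2)

Let u = exp(y), so du = exp(y) dy. When y = 0, u = 1; when y = log(2), u = 2.
The integral becomes 2·∫ cos(u) du from 1 to 2, with antiderivative 2*sin(u).
Back in y: F(y) = 2*sin(exp(y)).
Then F(log(2)) - F(0) = (2*sin(2)) - (2*sin(1)) = -2*sin(1) + 2*sin(2).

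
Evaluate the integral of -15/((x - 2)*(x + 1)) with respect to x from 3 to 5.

-log(32)

Factor the denominator: x**2 - x - 2 = (x + 1)(x - 2).
Partial fractions: -15/((x - 2)*(x + 1)) = 5/(x + 1) - 5/(x - 2).
An antiderivative is F(x) = -5*log(x - 2) + 5*log(x + 1).
Then F(5) - F(3) = (log(32)) - (10*log(2)) = -log(32).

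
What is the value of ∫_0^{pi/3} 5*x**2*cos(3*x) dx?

Integrate by parts twice (u = x^2, dv = 5*cos(3*x) dx).
An antiderivative is F(x) = 5*x**2*sin(3*x)/3 + 10*x*cos(3*x)/9 - 10*sin(3*x)/27.
Then F(pi/3) - F(0) = (-10*pi/27) - (0) = -10*pi/27.

-10*pi/27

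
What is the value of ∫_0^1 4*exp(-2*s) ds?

2 - 2*exp(-2)

An antiderivative is F(s) = -2*exp(-2*s).
Then F(1) - F(0) = (-2*exp(-2)) - (-2) = 2 - 2*exp(-2).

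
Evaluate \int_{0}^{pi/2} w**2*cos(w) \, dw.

-2 + pi**2/4

Integrate by parts twice (u = w^2, dv = cos(w) dw).
An antiderivative is F(w) = w**2*sin(w) + 2*w*cos(w) - 2*sin(w).
Then F(pi/2) - F(0) = (-2 + pi**2/4) - (0) = -2 + pi**2/4.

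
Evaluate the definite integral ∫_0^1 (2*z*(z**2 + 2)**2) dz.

Let u = z**2 + 2, so du = 2*z dz. When z = 0, u = 2; when z = 1, u = 3.
The integral becomes ∫ u**2 du from 2 to 3, with antiderivative u**3/3.
Back in z: F(z) = (z**2 + 2)**3/3.
Then F(1) - F(0) = (9) - (8/3) = 19/3.

19/3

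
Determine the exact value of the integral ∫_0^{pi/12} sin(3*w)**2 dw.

-1/12 + pi/24

Use the identity sin^2(3*w) = (1 - cos(6*w))/2.
An antiderivative is F(w) = w/2 - sin(6*w)/12.
Then F(pi/12) - F(0) = (-1/12 + pi/24) - (0) = -1/12 + pi/24.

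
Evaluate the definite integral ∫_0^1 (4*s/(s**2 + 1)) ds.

log(4)

Let u = s**2 + 1, so du = 2*s ds. When s = 0, u = 1; when s = 1, u = 2.
The integral becomes 2·∫ 1/u du from 1 to 2, with antiderivative 2*log(u).
Back in s: F(s) = 2*log(s**2 + 1).
Then F(1) - F(0) = (log(4)) - (0) = log(4).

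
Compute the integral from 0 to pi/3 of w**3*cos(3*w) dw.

Integrate by parts 3 times (u = w^3, dv = cos(3*w) dw).
An antiderivative is F(w) = w**3*sin(3*w)/3 + w**2*cos(3*w)/3 - 2*w*sin(3*w)/9 - 2*cos(3*w)/27.
Then F(pi/3) - F(0) = (2/27 - pi**2/27) - (-2/27) = 4/27 - pi**2/27.

4/27 - pi**2/27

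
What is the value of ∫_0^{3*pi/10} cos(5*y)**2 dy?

Use the identity cos^2(5*y) = (1 + cos(10*y))/2.
An antiderivative is F(y) = y/2 + sin(10*y)/20.
Then F(3*pi/10) - F(0) = (3*pi/20) - (0) = 3*pi/20.

3*pi/20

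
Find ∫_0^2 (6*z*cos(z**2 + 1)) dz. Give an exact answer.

Let u = z**2 + 1, so du = 2*z dz. When z = 0, u = 1; when z = 2, u = 5.
The integral becomes 3·∫ cos(u) du from 1 to 5, with antiderivative 3*sin(u).
Back in z: F(z) = 3*sin(z**2 + 1).
Then F(2) - F(0) = (3*sin(5)) - (3*sin(1)) = 3*sin(5) - 3*sin(1).

3*sin(5) - 3*sin(1)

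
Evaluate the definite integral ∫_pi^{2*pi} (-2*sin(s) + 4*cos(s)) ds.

An antiderivative is F(s) = 4*sin(s) + 2*cos(s).
Then F(2*pi) - F(pi) = (2) - (-2) = 4.

4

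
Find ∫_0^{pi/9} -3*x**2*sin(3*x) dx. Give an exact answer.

Integrate by parts twice (u = x^2, dv = -3*sin(3*x) dx).
An antiderivative is F(x) = x**2*cos(3*x) - 2*x*sin(3*x)/3 - 2*cos(3*x)/9.
Then F(pi/9) - F(0) = (-sqrt(3)*pi/27 - 1/9 + pi**2/162) - (-2/9) = -sqrt(3)*pi/27 + pi**2/162 + 1/9.

-sqrt(3)*pi/27 + pi**2/162 + 1/9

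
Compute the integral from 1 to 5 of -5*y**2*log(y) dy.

620/9 - 625*log(5)/3

Integrate by parts once (u = ln y, dv = -5*y**2 dy).
An antiderivative is F(y) = -5*y**3*(3*log(y) - 1)/9.
Then F(5) - F(1) = (625/9 - 625*log(5)/3) - (5/9) = 620/9 - 625*log(5)/3.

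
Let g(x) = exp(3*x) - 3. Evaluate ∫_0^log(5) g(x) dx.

An antiderivative is F(x) = exp(3*x)/3 - 3*x.
Then F(log(5)) - F(0) = (125/3 - 3*log(5)) - (1/3) = 124/3 - 3*log(5).

124/3 - 3*log(5)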